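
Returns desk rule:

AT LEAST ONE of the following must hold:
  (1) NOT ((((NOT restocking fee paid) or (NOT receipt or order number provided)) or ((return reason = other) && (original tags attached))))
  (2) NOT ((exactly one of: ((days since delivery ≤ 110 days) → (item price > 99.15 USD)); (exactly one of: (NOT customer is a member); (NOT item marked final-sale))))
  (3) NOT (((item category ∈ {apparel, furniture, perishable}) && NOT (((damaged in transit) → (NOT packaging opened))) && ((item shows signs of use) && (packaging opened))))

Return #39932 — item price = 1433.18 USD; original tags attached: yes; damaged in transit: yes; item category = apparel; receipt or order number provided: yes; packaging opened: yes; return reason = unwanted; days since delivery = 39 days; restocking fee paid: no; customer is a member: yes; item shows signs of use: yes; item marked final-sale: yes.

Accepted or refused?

Atomic conditions:
  NOT restocking fee paid: no → true
  NOT receipt or order number provided: yes → false
  return reason = other: unwanted == other is false
  original tags attached: yes → true
  days since delivery ≤ 110 days: 39 ≤ 110 is true
  item price > 99.15 USD: 1433.18 > 99.15 is true
  NOT customer is a member: yes → false
  NOT item marked final-sale: yes → false
  item category ∈ {apparel, furniture, perishable}: apparel is in the set → true
  damaged in transit: yes → true
  NOT packaging opened: yes → false
  item shows signs of use: yes → true
  packaging opened: yes → true
Combine:
[1.1.1] true OR false = true
[1.1.2] false AND true = false
[1.1] true OR false = true
[1] NOT true = false
[2.1.1] true → true = true
[2.1.2] exactly-one(false, false) = false
[2.1] exactly-one(true, false) = true
[2] NOT true = false
[3.1.2.1] true → false = false
[3.1.2] NOT false = true
[3.1.3] true AND true = true
[3.1] true AND true AND true = true
[3] NOT true = false
[root] false OR false OR false = false
Overall: false → refused

Refused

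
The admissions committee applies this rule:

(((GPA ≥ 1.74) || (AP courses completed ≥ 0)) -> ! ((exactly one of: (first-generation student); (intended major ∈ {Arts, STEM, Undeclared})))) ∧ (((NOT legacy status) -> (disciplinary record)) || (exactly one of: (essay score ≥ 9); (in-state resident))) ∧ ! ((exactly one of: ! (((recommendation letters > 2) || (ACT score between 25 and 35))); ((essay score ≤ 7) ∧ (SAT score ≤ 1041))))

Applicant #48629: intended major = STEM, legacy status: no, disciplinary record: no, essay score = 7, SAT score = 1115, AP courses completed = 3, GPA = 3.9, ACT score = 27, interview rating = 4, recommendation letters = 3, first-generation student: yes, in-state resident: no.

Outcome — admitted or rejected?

Atomic conditions:
  GPA ≥ 1.74: 3.9 ≥ 1.74 is true
  AP courses completed ≥ 0: 3 ≥ 0 is true
  first-generation student: yes → true
  intended major ∈ {Arts, STEM, Undeclared}: STEM is in the set → true
  NOT legacy status: no → true
  disciplinary record: no → false
  essay score ≥ 9: 7 ≥ 9 is false
  in-state resident: no → false
  recommendation letters > 2: 3 > 2 is true
  ACT score between 25 and 35: 27 in [25, 35] is true
  essay score ≤ 7: 7 ≤ 7 is true
  SAT score ≤ 1041: 1115 ≤ 1041 is false
Combine:
[1.1] true OR true = true
[1.2.1] exactly-one(true, true) = false
[1.2] NOT false = true
[1] true → true = true
[2.1] true → false = false
[2.2] exactly-one(false, false) = false
[2] false OR false = false
[3.1.1.1] true OR true = true
[3.1.1] NOT true = false
[3.1.2] true AND false = false
[3.1] exactly-one(false, false) = false
[3] NOT false = true
[root] true AND false AND true = false
Overall: false → rejected

Rejected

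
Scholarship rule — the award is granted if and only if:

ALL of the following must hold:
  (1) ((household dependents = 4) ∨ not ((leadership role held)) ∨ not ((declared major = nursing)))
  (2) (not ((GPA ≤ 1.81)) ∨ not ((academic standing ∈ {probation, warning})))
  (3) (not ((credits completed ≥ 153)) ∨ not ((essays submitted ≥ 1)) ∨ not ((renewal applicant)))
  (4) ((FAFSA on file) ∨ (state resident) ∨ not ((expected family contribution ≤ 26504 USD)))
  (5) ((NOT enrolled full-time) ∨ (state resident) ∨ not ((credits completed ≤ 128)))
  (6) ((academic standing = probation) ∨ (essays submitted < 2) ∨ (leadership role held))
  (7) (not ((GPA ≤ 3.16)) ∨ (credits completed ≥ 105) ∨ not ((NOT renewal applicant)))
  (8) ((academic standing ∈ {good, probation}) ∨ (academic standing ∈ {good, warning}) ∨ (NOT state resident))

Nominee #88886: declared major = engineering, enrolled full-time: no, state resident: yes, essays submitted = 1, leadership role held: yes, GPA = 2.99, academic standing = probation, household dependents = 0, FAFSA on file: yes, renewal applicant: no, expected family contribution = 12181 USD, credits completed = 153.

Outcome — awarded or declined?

Atomic conditions:
  household dependents = 4: 0 == 4 is false
  leadership role held: yes → true
  declared major = nursing: engineering == nursing is false
  GPA ≤ 1.81: 2.99 ≤ 1.81 is false
  academic standing ∈ {probation, warning}: probation is in the set → true
  credits completed ≥ 153: 153 ≥ 153 is true
  essays submitted ≥ 1: 1 ≥ 1 is true
  renewal applicant: no → false
  FAFSA on file: yes → true
  state resident: yes → true
  expected family contribution ≤ 26504 USD: 12181 ≤ 26504 is true
  NOT enrolled full-time: no → true
  credits completed ≤ 128: 153 ≤ 128 is false
  academic standing = probation: probation == probation is true
  essays submitted < 2: 1 < 2 is true
  GPA ≤ 3.16: 2.99 ≤ 3.16 is true
  credits completed ≥ 105: 153 ≥ 105 is true
  NOT renewal applicant: no → true
  academic standing ∈ {good, probation}: probation is in the set → true
  academic standing ∈ {good, warning}: probation is not in the set → false
  NOT state resident: yes → false
Combine:
[1.2] NOT true = false
[1.3] NOT false = true
[1] false OR false OR true = true
[2.1] NOT false = true
[2.2] NOT true = false
[2] true OR false = true
[3.1] NOT true = false
[3.2] NOT true = false
[3.3] NOT false = true
[3] false OR false OR true = true
[4.3] NOT true = false
[4] true OR true OR false = true
[5.3] NOT false = true
[5] true OR true OR true = true
[6] true OR true OR true = true
[7.1] NOT true = false
[7.3] NOT true = false
[7] false OR true OR false = true
[8] true OR false OR false = true
[root] true AND true AND true AND true AND true AND true AND true AND true = true
Overall: true → awarded

Awarded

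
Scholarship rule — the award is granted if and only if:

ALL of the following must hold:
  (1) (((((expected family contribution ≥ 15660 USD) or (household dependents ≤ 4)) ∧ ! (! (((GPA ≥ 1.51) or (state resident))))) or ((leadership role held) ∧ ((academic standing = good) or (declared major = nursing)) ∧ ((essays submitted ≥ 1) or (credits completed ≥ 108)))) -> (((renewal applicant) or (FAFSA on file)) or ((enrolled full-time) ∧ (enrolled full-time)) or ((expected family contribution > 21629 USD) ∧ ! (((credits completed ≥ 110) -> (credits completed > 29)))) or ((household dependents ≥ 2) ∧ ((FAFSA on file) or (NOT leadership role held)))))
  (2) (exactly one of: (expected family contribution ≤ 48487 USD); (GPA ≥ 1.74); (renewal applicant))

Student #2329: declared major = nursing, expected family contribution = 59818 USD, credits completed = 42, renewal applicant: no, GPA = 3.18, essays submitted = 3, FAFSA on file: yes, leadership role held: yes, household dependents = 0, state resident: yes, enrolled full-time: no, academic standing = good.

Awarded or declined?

Atomic conditions:
  expected family contribution ≥ 15660 USD: 59818 ≥ 15660 is true
  household dependents ≤ 4: 0 ≤ 4 is true
  GPA ≥ 1.51: 3.18 ≥ 1.51 is true
  state resident: yes → true
  leadership role held: yes → true
  academic standing = good: good == good is true
  declared major = nursing: nursing == nursing is true
  essays submitted ≥ 1: 3 ≥ 1 is true
  credits completed ≥ 108: 42 ≥ 108 is false
  renewal applicant: no → false
  FAFSA on file: yes → true
  enrolled full-time: no → false
  expected family contribution > 21629 USD: 59818 > 21629 is true
  credits completed ≥ 110: 42 ≥ 110 is false
  credits completed > 29: 42 > 29 is true
  household dependents ≥ 2: 0 ≥ 2 is false
  NOT leadership role held: yes → false
  expected family contribution ≤ 48487 USD: 59818 ≤ 48487 is false
  GPA ≥ 1.74: 3.18 ≥ 1.74 is true
Combine:
[1.1.1.1] true OR true = true
[1.1.1.2.1.1] true OR true = true
[1.1.1.2.1] NOT true = false
[1.1.1.2] NOT false = true
[1.1.1] true AND true = true
[1.1.2.2] true OR true = true
[1.1.2.3] true OR false = true
[1.1.2] true AND true AND true = true
[1.1] true OR true = true
[1.2.1] false OR true = true
[1.2.2] false AND false = false
[1.2.3.2.1] false → true (antecedent false ⇒ implication holds) = true
[1.2.3.2] NOT true = false
[1.2.3] true AND false = false
[1.2.4.2] true OR false = true
[1.2.4] false AND true = false
[1.2] true OR false OR false OR false = true
[1] true → true = true
[2] exactly-one(false, true, false) = true
[root] true AND true = true
Overall: true → awarded

Awarded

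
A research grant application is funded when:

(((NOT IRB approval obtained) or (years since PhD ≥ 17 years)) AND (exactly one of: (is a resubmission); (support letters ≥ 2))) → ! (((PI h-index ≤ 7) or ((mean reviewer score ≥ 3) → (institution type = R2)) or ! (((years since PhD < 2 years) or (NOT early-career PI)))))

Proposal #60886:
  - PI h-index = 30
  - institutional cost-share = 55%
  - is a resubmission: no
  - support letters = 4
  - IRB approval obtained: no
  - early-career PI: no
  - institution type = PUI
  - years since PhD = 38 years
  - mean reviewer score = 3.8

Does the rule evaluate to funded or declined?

Atomic conditions:
  NOT IRB approval obtained: no → true
  years since PhD ≥ 17 years: 38 ≥ 17 is true
  is a resubmission: no → false
  support letters ≥ 2: 4 ≥ 2 is true
  PI h-index ≤ 7: 30 ≤ 7 is false
  mean reviewer score ≥ 3: 3.8 ≥ 3 is true
  institution type = R2: PUI == R2 is false
  years since PhD < 2 years: 38 < 2 is false
  NOT early-career PI: no → true
Combine:
[1.1] true OR true = true
[1.2] exactly-one(false, true) = true
[1] true AND true = true
[2.1.2] true → false = false
[2.1.3.1] false OR true = true
[2.1.3] NOT true = false
[2.1] false OR false OR false = false
[2] NOT false = true
[root] true → true = true
Overall: true → funded

Funded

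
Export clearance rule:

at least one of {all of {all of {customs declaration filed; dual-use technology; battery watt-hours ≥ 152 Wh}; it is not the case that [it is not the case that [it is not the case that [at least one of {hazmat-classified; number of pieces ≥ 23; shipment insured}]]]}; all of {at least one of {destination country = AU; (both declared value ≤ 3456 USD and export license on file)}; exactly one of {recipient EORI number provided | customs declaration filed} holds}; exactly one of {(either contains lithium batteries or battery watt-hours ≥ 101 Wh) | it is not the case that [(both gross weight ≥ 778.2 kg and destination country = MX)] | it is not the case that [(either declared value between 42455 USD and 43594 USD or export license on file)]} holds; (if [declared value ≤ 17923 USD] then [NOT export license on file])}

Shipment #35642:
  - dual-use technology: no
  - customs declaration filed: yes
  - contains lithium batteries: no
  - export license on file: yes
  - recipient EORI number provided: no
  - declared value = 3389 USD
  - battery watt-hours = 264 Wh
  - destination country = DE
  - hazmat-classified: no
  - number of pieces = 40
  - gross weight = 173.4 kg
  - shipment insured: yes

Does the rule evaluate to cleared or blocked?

Atomic conditions:
  customs declaration filed: yes → true
  dual-use technology: no → false
  battery watt-hours ≥ 152 Wh: 264 ≥ 152 is true
  hazmat-classified: no → false
  number of pieces ≥ 23: 40 ≥ 23 is true
  shipment insured: yes → true
  destination country = AU: DE == AU is false
  declared value ≤ 3456 USD: 3389 ≤ 3456 is true
  export license on file: yes → true
  recipient EORI number provided: no → false
  contains lithium batteries: no → false
  battery watt-hours ≥ 101 Wh: 264 ≥ 101 is true
  gross weight ≥ 778.2 kg: 173.4 ≥ 778.2 is false
  destination country = MX: DE == MX is false
  declared value between 42455 USD and 43594 USD: 3389 in [42455, 43594] is false
  declared value ≤ 17923 USD: 3389 ≤ 17923 is true
  NOT export license on file: yes → false
Combine:
[1.1] true AND false AND true = false
[1.2.1.1.1] false OR true OR true = true
[1.2.1.1] NOT true = false
[1.2.1] NOT false = true
[1.2] NOT true = false
[1] false AND false = false
[2.1.2] true AND true = true
[2.1] false OR true = true
[2.2] exactly-one(false, true) = true
[2] true AND true = true
[3.1] false OR true = true
[3.2.1] false AND false = false
[3.2] NOT false = true
[3.3.1] false OR true = true
[3.3] NOT true = false
[3] exactly-one(true, true, false) = false
[4] true → false = false
[root] false OR true OR false OR false = true
Overall: true → cleared

Cleared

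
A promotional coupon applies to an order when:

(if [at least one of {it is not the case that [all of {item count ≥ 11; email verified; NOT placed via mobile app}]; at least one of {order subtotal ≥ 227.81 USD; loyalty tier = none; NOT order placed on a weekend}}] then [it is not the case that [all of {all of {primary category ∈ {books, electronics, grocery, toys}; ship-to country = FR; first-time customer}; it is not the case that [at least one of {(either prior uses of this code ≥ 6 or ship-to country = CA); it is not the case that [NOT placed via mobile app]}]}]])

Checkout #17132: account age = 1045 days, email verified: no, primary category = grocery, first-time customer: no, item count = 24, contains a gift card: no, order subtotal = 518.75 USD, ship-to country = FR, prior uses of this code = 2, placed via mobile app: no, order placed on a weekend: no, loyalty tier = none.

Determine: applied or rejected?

Applied

Atomic conditions:
  item count ≥ 11: 24 ≥ 11 is true
  email verified: no → false
  NOT placed via mobile app: no → true
  order subtotal ≥ 227.81 USD: 518.75 ≥ 227.81 is true
  loyalty tier = none: none == none is true
  NOT order placed on a weekend: no → true
  primary category ∈ {books, electronics, grocery, toys}: grocery is in the set → true
  ship-to country = FR: FR == FR is true
  first-time customer: no → false
  prior uses of this code ≥ 6: 2 ≥ 6 is false
  ship-to country = CA: FR == CA is false
Combine:
[1.1.1] true AND false AND true = false
[1.1] NOT false = true
[1.2] true OR true OR true = true
[1] true OR true = true
[2.1.1] true AND true AND false = false
[2.1.2.1.1] false OR false = false
[2.1.2.1.2] NOT true = false
[2.1.2.1] false OR false = false
[2.1.2] NOT false = true
[2.1] false AND true = false
[2] NOT false = true
[root] true → true = true
Overall: true → applied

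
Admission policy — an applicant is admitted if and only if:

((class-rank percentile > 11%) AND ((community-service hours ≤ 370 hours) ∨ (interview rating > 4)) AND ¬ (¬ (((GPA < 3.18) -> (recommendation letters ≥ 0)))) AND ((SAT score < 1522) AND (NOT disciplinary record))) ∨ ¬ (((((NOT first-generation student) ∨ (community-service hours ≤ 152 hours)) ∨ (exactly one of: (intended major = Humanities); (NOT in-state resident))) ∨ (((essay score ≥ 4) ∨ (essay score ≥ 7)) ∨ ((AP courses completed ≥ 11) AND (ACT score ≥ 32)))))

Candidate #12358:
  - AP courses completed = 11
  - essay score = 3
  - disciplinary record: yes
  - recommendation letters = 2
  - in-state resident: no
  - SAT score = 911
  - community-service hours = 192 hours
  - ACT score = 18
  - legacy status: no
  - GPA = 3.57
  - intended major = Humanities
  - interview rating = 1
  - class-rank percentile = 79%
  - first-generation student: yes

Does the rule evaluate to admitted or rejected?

Admitted

Atomic conditions:
  class-rank percentile > 11%: 79 > 11 is true
  community-service hours ≤ 370 hours: 192 ≤ 370 is true
  interview rating > 4: 1 > 4 is false
  GPA < 3.18: 3.57 < 3.18 is false
  recommendation letters ≥ 0: 2 ≥ 0 is true
  SAT score < 1522: 911 < 1522 is true
  NOT disciplinary record: yes → false
  NOT first-generation student: yes → false
  community-service hours ≤ 152 hours: 192 ≤ 152 is false
  intended major = Humanities: Humanities == Humanities is true
  NOT in-state resident: no → true
  essay score ≥ 4: 3 ≥ 4 is false
  essay score ≥ 7: 3 ≥ 7 is false
  AP courses completed ≥ 11: 11 ≥ 11 is true
  ACT score ≥ 32: 18 ≥ 32 is false
Combine:
[1.2] true OR false = true
[1.3.1.1] false → true (antecedent false ⇒ implication holds) = true
[1.3.1] NOT true = false
[1.3] NOT false = true
[1.4] true AND false = false
[1] true AND true AND true AND false = false
[2.1.1.1] false OR false = false
[2.1.1.2] exactly-one(true, true) = false
[2.1.1] false OR false = false
[2.1.2.1] false OR false = false
[2.1.2.2] true AND false = false
[2.1.2] false OR false = false
[2.1] false OR false = false
[2] NOT false = true
[root] false OR true = true
Overall: true → admitted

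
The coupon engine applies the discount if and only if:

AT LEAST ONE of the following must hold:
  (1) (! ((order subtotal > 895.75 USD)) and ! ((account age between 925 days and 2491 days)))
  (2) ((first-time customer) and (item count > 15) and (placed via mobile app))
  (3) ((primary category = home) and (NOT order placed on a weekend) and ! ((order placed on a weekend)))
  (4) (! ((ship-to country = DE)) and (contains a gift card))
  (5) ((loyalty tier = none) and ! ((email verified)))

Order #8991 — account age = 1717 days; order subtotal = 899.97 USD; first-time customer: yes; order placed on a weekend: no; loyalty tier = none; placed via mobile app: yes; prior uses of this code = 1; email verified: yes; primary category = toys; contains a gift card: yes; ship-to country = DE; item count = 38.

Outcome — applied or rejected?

Applied

Atomic conditions:
  order subtotal > 895.75 USD: 899.97 > 895.75 is true
  account age between 925 days and 2491 days: 1717 in [925, 2491] is true
  first-time customer: yes → true
  item count > 15: 38 > 15 is true
  placed via mobile app: yes → true
  primary category = home: toys == home is false
  NOT order placed on a weekend: no → true
  order placed on a weekend: no → false
  ship-to country = DE: DE == DE is true
  contains a gift card: yes → true
  loyalty tier = none: none == none is true
  email verified: yes → true
Combine:
[1.1] NOT true = false
[1.2] NOT true = false
[1] false AND false = false
[2] true AND true AND true = true
[3.3] NOT false = true
[3] false AND true AND true = false
[4.1] NOT true = false
[4] false AND true = false
[5.2] NOT true = false
[5] true AND false = false
[root] false OR true OR false OR false OR false = true
Overall: true → applied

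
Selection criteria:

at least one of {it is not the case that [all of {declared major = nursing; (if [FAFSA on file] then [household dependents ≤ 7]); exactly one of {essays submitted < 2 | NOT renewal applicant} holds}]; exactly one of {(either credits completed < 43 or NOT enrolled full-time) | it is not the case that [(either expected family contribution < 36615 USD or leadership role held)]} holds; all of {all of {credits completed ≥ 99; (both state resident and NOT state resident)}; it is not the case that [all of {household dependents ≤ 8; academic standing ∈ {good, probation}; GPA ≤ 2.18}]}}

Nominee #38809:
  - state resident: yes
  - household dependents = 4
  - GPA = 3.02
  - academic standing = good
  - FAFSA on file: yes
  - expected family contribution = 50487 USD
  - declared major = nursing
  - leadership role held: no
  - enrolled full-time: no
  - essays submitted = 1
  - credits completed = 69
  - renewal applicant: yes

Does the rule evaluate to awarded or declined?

Atomic conditions:
  declared major = nursing: nursing == nursing is true
  FAFSA on file: yes → true
  household dependents ≤ 7: 4 ≤ 7 is true
  essays submitted < 2: 1 < 2 is true
  NOT renewal applicant: yes → false
  credits completed < 43: 69 < 43 is false
  NOT enrolled full-time: no → true
  expected family contribution < 36615 USD: 50487 < 36615 is false
  leadership role held: no → false
  credits completed ≥ 99: 69 ≥ 99 is false
  state resident: yes → true
  NOT state resident: yes → false
  household dependents ≤ 8: 4 ≤ 8 is true
  academic standing ∈ {good, probation}: good is in the set → true
  GPA ≤ 2.18: 3.02 ≤ 2.18 is false
Combine:
[1.1.2] true → true = true
[1.1.3] exactly-one(true, false) = true
[1.1] true AND true AND true = true
[1] NOT true = false
[2.1] false OR true = true
[2.2.1] false OR false = false
[2.2] NOT false = true
[2] exactly-one(true, true) = false
[3.1.2] true AND false = false
[3.1] false AND false = false
[3.2.1] true AND true AND false = false
[3.2] NOT false = true
[3] false AND true = false
[root] false OR false OR false = false
Overall: false → declined

Declined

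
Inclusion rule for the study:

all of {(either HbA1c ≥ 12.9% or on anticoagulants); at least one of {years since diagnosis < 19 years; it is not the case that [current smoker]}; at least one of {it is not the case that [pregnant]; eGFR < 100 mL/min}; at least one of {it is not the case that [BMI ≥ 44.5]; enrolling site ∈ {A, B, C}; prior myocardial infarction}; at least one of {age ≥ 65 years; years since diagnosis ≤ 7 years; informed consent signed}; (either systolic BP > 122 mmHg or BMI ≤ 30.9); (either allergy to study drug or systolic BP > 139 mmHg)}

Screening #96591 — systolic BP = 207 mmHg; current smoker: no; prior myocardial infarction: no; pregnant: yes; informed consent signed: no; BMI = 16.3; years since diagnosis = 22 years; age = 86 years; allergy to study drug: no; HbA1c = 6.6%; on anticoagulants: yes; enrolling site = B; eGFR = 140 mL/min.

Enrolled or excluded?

Excluded

Atomic conditions:
  HbA1c ≥ 12.9%: 6.6 ≥ 12.9 is false
  on anticoagulants: yes → true
  years since diagnosis < 19 years: 22 < 19 is false
  current smoker: no → false
  pregnant: yes → true
  eGFR < 100 mL/min: 140 < 100 is false
  BMI ≥ 44.5: 16.3 ≥ 44.5 is false
  enrolling site ∈ {A, B, C}: B is in the set → true
  prior myocardial infarction: no → false
  age ≥ 65 years: 86 ≥ 65 is true
  years since diagnosis ≤ 7 years: 22 ≤ 7 is false
  informed consent signed: no → false
  systolic BP > 122 mmHg: 207 > 122 is true
  BMI ≤ 30.9: 16.3 ≤ 30.9 is true
  allergy to study drug: no → false
  systolic BP > 139 mmHg: 207 > 139 is true
Combine:
[1] false OR true = true
[2.2] NOT false = true
[2] false OR true = true
[3.1] NOT true = false
[3] false OR false = false
[4.1] NOT false = true
[4] true OR true OR false = true
[5] true OR false OR false = true
[6] true OR true = true
[7] false OR true = true
[root] true AND true AND false AND true AND true AND true AND true = false
Overall: false → excluded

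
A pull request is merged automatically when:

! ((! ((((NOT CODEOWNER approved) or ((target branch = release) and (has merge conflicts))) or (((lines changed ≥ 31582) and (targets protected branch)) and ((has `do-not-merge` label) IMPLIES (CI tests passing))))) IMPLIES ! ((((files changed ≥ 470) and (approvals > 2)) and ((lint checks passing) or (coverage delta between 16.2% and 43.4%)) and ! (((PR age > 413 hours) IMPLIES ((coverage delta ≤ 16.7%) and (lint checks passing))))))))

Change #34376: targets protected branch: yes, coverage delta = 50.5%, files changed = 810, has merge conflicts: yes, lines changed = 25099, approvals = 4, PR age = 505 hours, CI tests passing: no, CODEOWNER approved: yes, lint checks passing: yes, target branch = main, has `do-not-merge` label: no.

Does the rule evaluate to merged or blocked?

Merged

Atomic conditions:
  NOT CODEOWNER approved: yes → false
  target branch = release: main == release is false
  has merge conflicts: yes → true
  lines changed ≥ 31582: 25099 ≥ 31582 is false
  targets protected branch: yes → true
  has `do-not-merge` label: no → false
  CI tests passing: no → false
  files changed ≥ 470: 810 ≥ 470 is true
  approvals > 2: 4 > 2 is true
  lint checks passing: yes → true
  coverage delta between 16.2% and 43.4%: 50.5 in [16.2, 43.4] is false
  PR age > 413 hours: 505 > 413 is true
  coverage delta ≤ 16.7%: 50.5 ≤ 16.7 is false
Combine:
[1.1.1.1.2] false AND true = false
[1.1.1.1] false OR false = false
[1.1.1.2.1] false AND true = false
[1.1.1.2.2] false → false (antecedent false ⇒ implication holds) = true
[1.1.1.2] false AND true = false
[1.1.1] false OR false = false
[1.1] NOT false = true
[1.2.1.1] true AND true = true
[1.2.1.2] true OR false = true
[1.2.1.3.1.2] false AND true = false
[1.2.1.3.1] true → false = false
[1.2.1.3] NOT false = true
[1.2.1] true AND true AND true = true
[1.2] NOT true = false
[1] true → false = false
[root] NOT false = true
Overall: true → merged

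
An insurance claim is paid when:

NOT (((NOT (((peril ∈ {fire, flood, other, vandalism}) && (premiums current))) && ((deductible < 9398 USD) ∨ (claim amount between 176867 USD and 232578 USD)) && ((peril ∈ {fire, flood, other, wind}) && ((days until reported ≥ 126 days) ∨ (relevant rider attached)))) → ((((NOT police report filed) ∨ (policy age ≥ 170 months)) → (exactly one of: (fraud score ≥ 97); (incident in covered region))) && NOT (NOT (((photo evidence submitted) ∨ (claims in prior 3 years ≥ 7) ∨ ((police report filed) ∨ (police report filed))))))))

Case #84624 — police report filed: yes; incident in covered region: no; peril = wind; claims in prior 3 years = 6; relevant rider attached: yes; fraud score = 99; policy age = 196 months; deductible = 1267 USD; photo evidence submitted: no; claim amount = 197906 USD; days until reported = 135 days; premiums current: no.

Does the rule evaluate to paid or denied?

Denied

Atomic conditions:
  peril ∈ {fire, flood, other, vandalism}: wind is not in the set → false
  premiums current: no → false
  deductible < 9398 USD: 1267 < 9398 is true
  claim amount between 176867 USD and 232578 USD: 197906 in [176867, 232578] is true
  peril ∈ {fire, flood, other, wind}: wind is in the set → true
  days until reported ≥ 126 days: 135 ≥ 126 is true
  relevant rider attached: yes → true
  NOT police report filed: yes → false
  policy age ≥ 170 months: 196 ≥ 170 is true
  fraud score ≥ 97: 99 ≥ 97 is true
  incident in covered region: no → false
  photo evidence submitted: no → false
  claims in prior 3 years ≥ 7: 6 ≥ 7 is false
  police report filed: yes → true
Combine:
[1.1.1.1] false AND false = false
[1.1.1] NOT false = true
[1.1.2] true OR true = true
[1.1.3.2] true OR true = true
[1.1.3] true AND true = true
[1.1] true AND true AND true = true
[1.2.1.1] false OR true = true
[1.2.1.2] exactly-one(true, false) = true
[1.2.1] true → true = true
[1.2.2.1.1.3] true OR true = true
[1.2.2.1.1] false OR false OR true = true
[1.2.2.1] NOT true = false
[1.2.2] NOT false = true
[1.2] true AND true = true
[1] true → true = true
[root] NOT true = false
Overall: false → denied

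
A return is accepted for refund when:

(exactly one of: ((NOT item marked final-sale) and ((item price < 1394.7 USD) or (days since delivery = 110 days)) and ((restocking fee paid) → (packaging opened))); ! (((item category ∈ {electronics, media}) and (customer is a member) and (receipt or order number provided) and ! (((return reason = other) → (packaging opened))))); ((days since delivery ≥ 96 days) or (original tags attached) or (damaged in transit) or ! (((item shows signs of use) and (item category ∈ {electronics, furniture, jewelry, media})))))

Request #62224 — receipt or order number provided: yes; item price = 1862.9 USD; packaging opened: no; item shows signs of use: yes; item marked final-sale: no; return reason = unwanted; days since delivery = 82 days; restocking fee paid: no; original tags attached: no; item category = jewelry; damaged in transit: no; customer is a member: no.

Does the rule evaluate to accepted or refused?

Atomic conditions:
  NOT item marked final-sale: no → true
  item price < 1394.7 USD: 1862.9 < 1394.7 is false
  days since delivery = 110 days: 82 == 110 is false
  restocking fee paid: no → false
  packaging opened: no → false
  item category ∈ {electronics, media}: jewelry is not in the set → false
  customer is a member: no → false
  receipt or order number provided: yes → true
  return reason = other: unwanted == other is false
  days since delivery ≥ 96 days: 82 ≥ 96 is false
  original tags attached: no → false
  damaged in transit: no → false
  item shows signs of use: yes → true
  item category ∈ {electronics, furniture, jewelry, media}: jewelry is in the set → true
Combine:
[1.2] false OR false = false
[1.3] false → false (antecedent false ⇒ implication holds) = true
[1] true AND false AND true = false
[2.1.4.1] false → false (antecedent false ⇒ implication holds) = true
[2.1.4] NOT true = false
[2.1] false AND false AND true AND false = false
[2] NOT false = true
[3.4.1] true AND true = true
[3.4] NOT true = false
[3] false OR false OR false OR false = false
[root] exactly-one(false, true, false) = true
Overall: true → accepted

Accepted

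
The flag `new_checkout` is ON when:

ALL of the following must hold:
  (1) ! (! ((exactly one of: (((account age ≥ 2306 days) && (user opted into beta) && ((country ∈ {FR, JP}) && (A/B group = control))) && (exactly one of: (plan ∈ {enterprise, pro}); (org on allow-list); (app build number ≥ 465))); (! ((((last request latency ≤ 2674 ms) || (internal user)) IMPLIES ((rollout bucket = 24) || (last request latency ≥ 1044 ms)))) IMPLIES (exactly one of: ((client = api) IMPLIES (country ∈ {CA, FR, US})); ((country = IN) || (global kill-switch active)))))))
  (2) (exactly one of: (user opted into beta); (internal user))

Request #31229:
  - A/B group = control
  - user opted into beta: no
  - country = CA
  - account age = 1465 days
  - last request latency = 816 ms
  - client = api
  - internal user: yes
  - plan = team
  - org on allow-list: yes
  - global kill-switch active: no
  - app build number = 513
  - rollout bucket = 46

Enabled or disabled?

Atomic conditions:
  account age ≥ 2306 days: 1465 ≥ 2306 is false
  user opted into beta: no → false
  country ∈ {FR, JP}: CA is not in the set → false
  A/B group = control: control == control is true
  plan ∈ {enterprise, pro}: team is not in the set → false
  org on allow-list: yes → true
  app build number ≥ 465: 513 ≥ 465 is true
  last request latency ≤ 2674 ms: 816 ≤ 2674 is true
  internal user: yes → true
  rollout bucket = 24: 46 == 24 is false
  last request latency ≥ 1044 ms: 816 ≥ 1044 is false
  client = api: api == api is true
  country ∈ {CA, FR, US}: CA is in the set → true
  country = IN: CA == IN is false
  global kill-switch active: no → false
Combine:
[1.1.1.1.1.3] false AND true = false
[1.1.1.1.1] false AND false AND false = false
[1.1.1.1.2] exactly-one(false, true, true) = false
[1.1.1.1] false AND false = false
[1.1.1.2.1.1.1] true OR true = true
[1.1.1.2.1.1.2] false OR false = false
[1.1.1.2.1.1] true → false = false
[1.1.1.2.1] NOT false = true
[1.1.1.2.2.1] true → true = true
[1.1.1.2.2.2] false OR false = false
[1.1.1.2.2] exactly-one(true, false) = true
[1.1.1.2] true → true = true
[1.1.1] exactly-one(false, true) = true
[1.1] NOT true = false
[1] NOT false = true
[2] exactly-one(false, true) = true
[root] true AND true = true
Overall: true → enabled

Enabled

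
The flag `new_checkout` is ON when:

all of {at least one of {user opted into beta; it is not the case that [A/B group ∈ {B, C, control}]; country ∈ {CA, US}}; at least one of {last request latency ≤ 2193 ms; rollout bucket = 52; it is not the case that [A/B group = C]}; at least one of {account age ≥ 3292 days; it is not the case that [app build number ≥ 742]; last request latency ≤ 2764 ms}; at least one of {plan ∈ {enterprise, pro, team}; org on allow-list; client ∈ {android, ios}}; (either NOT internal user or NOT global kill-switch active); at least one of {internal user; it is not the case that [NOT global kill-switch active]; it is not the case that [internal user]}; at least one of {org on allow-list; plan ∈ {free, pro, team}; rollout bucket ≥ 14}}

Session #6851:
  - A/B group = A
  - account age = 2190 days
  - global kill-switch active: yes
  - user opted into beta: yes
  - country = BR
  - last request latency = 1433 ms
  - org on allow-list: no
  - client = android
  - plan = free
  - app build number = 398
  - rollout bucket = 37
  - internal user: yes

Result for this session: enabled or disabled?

Atomic conditions:
  user opted into beta: yes → true
  A/B group ∈ {B, C, control}: A is not in the set → false
  country ∈ {CA, US}: BR is not in the set → false
  last request latency ≤ 2193 ms: 1433 ≤ 2193 is true
  rollout bucket = 52: 37 == 52 is false
  A/B group = C: A == C is false
  account age ≥ 3292 days: 2190 ≥ 3292 is false
  app build number ≥ 742: 398 ≥ 742 is false
  last request latency ≤ 2764 ms: 1433 ≤ 2764 is true
  plan ∈ {enterprise, pro, team}: free is not in the set → false
  org on allow-list: no → false
  client ∈ {android, ios}: android is in the set → true
  NOT internal user: yes → false
  NOT global kill-switch active: yes → false
  internal user: yes → true
  plan ∈ {free, pro, team}: free is in the set → true
  rollout bucket ≥ 14: 37 ≥ 14 is true
Combine:
[1.2] NOT false = true
[1] true OR true OR false = true
[2.3] NOT false = true
[2] true OR false OR true = true
[3.2] NOT false = true
[3] false OR true OR true = true
[4] false OR false OR true = true
[5] false OR false = false
[6.2] NOT false = true
[6.3] NOT true = false
[6] true OR true OR false = true
[7] false OR true OR true = true
[root] true AND true AND true AND true AND false AND true AND true = false
Overall: false → disabled

Disabled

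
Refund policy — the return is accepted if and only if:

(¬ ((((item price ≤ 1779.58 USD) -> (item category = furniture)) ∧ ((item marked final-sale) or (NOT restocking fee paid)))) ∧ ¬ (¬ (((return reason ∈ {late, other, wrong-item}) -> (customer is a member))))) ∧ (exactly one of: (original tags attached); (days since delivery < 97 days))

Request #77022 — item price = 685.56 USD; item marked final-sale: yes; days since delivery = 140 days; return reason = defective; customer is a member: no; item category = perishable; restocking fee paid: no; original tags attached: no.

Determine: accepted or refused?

Atomic conditions:
  item price ≤ 1779.58 USD: 685.56 ≤ 1779.58 is true
  item category = furniture: perishable == furniture is false
  item marked final-sale: yes → true
  NOT restocking fee paid: no → true
  return reason ∈ {late, other, wrong-item}: defective is not in the set → false
  customer is a member: no → false
  original tags attached: no → false
  days since delivery < 97 days: 140 < 97 is false
Combine:
[1.1.1.1] true → false = false
[1.1.1.2] true OR true = true
[1.1.1] false AND true = false
[1.1] NOT false = true
[1.2.1.1] false → false (antecedent false ⇒ implication holds) = true
[1.2.1] NOT true = false
[1.2] NOT false = true
[1] true AND true = true
[2] exactly-one(false, false) = false
[root] true AND false = false
Overall: false → refused

Refused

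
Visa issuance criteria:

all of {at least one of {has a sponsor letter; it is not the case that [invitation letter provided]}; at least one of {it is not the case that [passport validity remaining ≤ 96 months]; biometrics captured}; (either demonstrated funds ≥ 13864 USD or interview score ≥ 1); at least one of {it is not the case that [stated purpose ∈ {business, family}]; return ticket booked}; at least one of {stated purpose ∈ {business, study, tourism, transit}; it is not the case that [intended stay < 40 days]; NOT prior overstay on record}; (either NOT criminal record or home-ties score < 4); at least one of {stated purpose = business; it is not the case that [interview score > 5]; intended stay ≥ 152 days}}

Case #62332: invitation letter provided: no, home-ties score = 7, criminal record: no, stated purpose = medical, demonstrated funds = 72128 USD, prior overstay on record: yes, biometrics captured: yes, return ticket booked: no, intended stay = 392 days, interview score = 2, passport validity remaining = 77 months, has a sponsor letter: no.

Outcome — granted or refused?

Granted

Atomic conditions:
  has a sponsor letter: no → false
  invitation letter provided: no → false
  passport validity remaining ≤ 96 months: 77 ≤ 96 is true
  biometrics captured: yes → true
  demonstrated funds ≥ 13864 USD: 72128 ≥ 13864 is true
  interview score ≥ 1: 2 ≥ 1 is true
  stated purpose ∈ {business, family}: medical is not in the set → false
  return ticket booked: no → false
  stated purpose ∈ {business, study, tourism, transit}: medical is not in the set → false
  intended stay < 40 days: 392 < 40 is false
  NOT prior overstay on record: yes → false
  NOT criminal record: no → true
  home-ties score < 4: 7 < 4 is false
  stated purpose = business: medical == business is false
  interview score > 5: 2 > 5 is false
  intended stay ≥ 152 days: 392 ≥ 152 is true
Combine:
[1.2] NOT false = true
[1] false OR true = true
[2.1] NOT true = false
[2] false OR true = true
[3] true OR true = true
[4.1] NOT false = true
[4] true OR false = true
[5.2] NOT false = true
[5] false OR true OR false = true
[6] true OR false = true
[7.2] NOT false = true
[7] false OR true OR true = true
[root] true AND true AND true AND true AND true AND true AND true = true
Overall: true → granted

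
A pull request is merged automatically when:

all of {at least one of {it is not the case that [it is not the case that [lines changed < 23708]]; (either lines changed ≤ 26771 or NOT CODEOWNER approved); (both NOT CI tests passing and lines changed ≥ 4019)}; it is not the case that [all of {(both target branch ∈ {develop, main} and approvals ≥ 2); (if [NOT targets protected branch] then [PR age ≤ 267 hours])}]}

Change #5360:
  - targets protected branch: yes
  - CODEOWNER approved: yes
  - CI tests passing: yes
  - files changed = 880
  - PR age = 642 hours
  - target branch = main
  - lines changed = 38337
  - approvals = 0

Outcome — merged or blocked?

Atomic conditions:
  lines changed < 23708: 38337 < 23708 is false
  lines changed ≤ 26771: 38337 ≤ 26771 is false
  NOT CODEOWNER approved: yes → false
  NOT CI tests passing: yes → false
  lines changed ≥ 4019: 38337 ≥ 4019 is true
  target branch ∈ {develop, main}: main is in the set → true
  approvals ≥ 2: 0 ≥ 2 is false
  NOT targets protected branch: yes → false
  PR age ≤ 267 hours: 642 ≤ 267 is false
Combine:
[1.1.1] NOT false = true
[1.1] NOT true = false
[1.2] false OR false = false
[1.3] false AND true = false
[1] false OR false OR false = false
[2.1.1] true AND false = false
[2.1.2] false → false (antecedent false ⇒ implication holds) = true
[2.1] false AND true = false
[2] NOT false = true
[root] false AND true = false
Overall: false → blocked

Blocked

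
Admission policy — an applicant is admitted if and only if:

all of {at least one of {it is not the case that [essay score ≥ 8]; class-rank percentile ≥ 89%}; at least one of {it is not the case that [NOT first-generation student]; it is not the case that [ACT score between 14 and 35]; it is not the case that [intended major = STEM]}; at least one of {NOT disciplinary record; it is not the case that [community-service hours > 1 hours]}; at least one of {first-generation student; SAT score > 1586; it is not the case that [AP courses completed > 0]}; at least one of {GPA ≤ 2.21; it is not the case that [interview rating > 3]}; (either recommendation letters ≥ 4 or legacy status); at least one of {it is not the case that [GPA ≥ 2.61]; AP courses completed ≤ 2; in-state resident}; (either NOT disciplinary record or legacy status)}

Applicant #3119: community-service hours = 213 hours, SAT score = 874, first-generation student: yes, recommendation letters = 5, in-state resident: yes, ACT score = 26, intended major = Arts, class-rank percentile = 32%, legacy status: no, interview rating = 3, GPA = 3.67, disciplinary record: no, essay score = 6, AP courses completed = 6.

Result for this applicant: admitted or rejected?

Admitted

Atomic conditions:
  essay score ≥ 8: 6 ≥ 8 is false
  class-rank percentile ≥ 89%: 32 ≥ 89 is false
  NOT first-generation student: yes → false
  ACT score between 14 and 35: 26 in [14, 35] is true
  intended major = STEM: Arts == STEM is false
  NOT disciplinary record: no → true
  community-service hours > 1 hours: 213 > 1 is true
  first-generation student: yes → true
  SAT score > 1586: 874 > 1586 is false
  AP courses completed > 0: 6 > 0 is true
  GPA ≤ 2.21: 3.67 ≤ 2.21 is false
  interview rating > 3: 3 > 3 is false
  recommendation letters ≥ 4: 5 ≥ 4 is true
  legacy status: no → false
  GPA ≥ 2.61: 3.67 ≥ 2.61 is true
  AP courses completed ≤ 2: 6 ≤ 2 is false
  in-state resident: yes → true
Combine:
[1.1] NOT false = true
[1] true OR false = true
[2.1] NOT false = true
[2.2] NOT true = false
[2.3] NOT false = true
[2] true OR false OR true = true
[3.2] NOT true = false
[3] true OR false = true
[4.3] NOT true = false
[4] true OR false OR false = true
[5.2] NOT false = true
[5] false OR true = true
[6] true OR false = true
[7.1] NOT true = false
[7] false OR false OR true = true
[8] true OR false = true
[root] true AND true AND true AND true AND true AND true AND true AND true = true
Overall: true → admitted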